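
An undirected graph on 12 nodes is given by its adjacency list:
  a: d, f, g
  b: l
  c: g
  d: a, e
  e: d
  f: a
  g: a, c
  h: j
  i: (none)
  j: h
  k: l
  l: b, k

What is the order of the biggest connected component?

6

i is isolated — a component by itself.
Starting from h we can reach h, j. That is one component of size 2.
Starting from b we can reach b, k, l. That is one component of size 3.
Starting from a we can reach a, c, d, e, f, g. That is one component of size 6.
The largest has 6 vertices.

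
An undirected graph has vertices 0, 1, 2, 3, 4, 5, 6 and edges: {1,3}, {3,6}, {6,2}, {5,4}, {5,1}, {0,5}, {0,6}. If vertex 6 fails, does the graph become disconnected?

Yes

Deleting 6 raises the number of components from 1 to 2, so 6 is a cut vertex.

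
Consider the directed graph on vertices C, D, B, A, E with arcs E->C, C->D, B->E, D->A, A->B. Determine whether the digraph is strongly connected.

Yes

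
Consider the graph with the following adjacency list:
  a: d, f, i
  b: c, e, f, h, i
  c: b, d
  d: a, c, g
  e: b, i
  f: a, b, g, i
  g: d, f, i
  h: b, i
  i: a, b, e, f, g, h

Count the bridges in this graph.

0

The edges on the cycle b-h-i-b are not bridges since each lies on that cycle.
Every edge lies on some cycle, so there are no bridges.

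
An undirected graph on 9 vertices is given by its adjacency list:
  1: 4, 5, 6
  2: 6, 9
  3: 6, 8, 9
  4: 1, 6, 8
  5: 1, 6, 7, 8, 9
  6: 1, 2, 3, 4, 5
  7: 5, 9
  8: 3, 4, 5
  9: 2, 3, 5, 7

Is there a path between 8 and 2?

Yes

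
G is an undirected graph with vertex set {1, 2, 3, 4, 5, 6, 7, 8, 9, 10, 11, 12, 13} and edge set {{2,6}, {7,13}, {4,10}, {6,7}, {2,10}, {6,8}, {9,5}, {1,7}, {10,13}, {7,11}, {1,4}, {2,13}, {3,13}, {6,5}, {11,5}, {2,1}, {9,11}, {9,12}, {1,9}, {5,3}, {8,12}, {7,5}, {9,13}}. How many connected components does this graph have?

1

Starting from 1 we can reach 1, 2, 3, 4, 5, 6, 7, 8, 9, 10, 11, 12, 13. That is one component of size 13.
Total: 1 component.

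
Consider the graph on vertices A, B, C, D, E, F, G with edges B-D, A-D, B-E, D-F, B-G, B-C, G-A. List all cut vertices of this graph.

Removing B increases the component count from 1 to 3, so B is a cut vertex.
Removing D increases the component count from 1 to 2, so D is a cut vertex.
By contrast removing C leaves 1 component; it is not a cut vertex. No other vertex is a cut vertex either.

B, D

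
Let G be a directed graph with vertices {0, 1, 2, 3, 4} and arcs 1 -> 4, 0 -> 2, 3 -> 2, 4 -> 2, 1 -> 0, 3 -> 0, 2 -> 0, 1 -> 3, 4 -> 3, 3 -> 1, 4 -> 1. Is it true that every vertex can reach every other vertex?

No

There is no directed path from 0 to 1, so the graph is not strongly connected.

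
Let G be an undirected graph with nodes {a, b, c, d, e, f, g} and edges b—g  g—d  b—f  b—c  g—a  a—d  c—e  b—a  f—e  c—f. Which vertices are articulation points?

b

Removing b increases the component count from 1 to 2, so b is a cut vertex.
By contrast removing a leaves 1 component; it is not a cut vertex. No other vertex is a cut vertex either.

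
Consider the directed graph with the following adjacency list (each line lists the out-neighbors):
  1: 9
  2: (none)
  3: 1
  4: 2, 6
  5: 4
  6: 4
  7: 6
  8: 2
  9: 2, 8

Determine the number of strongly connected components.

8

{4, 6} are all mutually reachable — one SCC of size 2.
{1} is an SCC by itself.
{9} is an SCC by itself.
{2} is an SCC by itself.
{7} is an SCC by itself.
(and 3 more singleton SCCs)
That gives 8 strongly connected components.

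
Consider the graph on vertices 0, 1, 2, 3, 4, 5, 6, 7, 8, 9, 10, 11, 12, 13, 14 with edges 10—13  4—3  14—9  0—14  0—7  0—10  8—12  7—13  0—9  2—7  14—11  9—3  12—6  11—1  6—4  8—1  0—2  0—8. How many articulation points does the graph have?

Removing 0 increases the component count from 2 to 3, so 0 is a cut vertex.
By contrast removing 8 leaves 2 components; it is not a cut vertex. No other vertex is a cut vertex either.

1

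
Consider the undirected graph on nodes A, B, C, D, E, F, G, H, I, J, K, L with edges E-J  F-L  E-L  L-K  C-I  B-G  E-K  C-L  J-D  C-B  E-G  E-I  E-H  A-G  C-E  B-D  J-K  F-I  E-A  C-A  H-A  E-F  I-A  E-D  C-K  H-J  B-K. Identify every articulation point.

none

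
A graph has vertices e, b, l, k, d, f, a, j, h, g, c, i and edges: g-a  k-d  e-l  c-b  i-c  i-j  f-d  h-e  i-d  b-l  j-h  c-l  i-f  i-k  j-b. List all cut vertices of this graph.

Removing i increases the component count from 2 to 3, so i is a cut vertex.
By contrast removing k leaves 2 components; it is not a cut vertex. No other vertex is a cut vertex either.

i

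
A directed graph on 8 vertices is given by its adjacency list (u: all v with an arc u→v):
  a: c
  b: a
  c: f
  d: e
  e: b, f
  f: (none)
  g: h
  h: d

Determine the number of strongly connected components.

8

{g} is an SCC by itself.
{c} is an SCC by itself.
{b} is an SCC by itself.
{e} is an SCC by itself.
{a} is an SCC by itself.
(and 3 more singleton SCCs)
That gives 8 strongly connected components.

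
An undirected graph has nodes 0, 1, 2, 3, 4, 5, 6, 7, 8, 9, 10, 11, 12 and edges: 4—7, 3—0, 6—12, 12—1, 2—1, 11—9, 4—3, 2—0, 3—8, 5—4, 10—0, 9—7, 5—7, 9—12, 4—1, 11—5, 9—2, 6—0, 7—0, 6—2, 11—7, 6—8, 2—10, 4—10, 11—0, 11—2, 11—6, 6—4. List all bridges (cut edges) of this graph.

The edges on the cycle 11-9-7-5-11 are not bridges since each lies on that cycle.
Every edge lies on some cycle, so there are no bridges.

none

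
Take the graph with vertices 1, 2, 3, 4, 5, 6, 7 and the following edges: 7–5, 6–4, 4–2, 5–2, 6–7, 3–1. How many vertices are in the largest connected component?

5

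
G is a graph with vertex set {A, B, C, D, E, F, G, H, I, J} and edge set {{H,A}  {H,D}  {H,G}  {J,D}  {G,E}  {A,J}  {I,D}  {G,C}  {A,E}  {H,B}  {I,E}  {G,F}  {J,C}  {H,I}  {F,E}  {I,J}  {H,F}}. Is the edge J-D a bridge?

After removing J-D, the path J-I-D still connects them, so the edge is not a bridge.

No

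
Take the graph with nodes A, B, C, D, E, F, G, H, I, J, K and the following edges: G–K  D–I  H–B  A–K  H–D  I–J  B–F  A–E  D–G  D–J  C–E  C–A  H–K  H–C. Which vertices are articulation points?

Removing B increases the component count from 1 to 2, so B is a cut vertex.
Removing D increases the component count from 1 to 2, so D is a cut vertex.
Removing H increases the component count from 1 to 2, so H is a cut vertex.
By contrast removing A leaves 1 component; it is not a cut vertex. No other vertex is a cut vertex either.

B, D, H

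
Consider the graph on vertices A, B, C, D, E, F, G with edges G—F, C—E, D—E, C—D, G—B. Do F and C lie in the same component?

The component containing F is {B, F, G}, and C is not in it.

No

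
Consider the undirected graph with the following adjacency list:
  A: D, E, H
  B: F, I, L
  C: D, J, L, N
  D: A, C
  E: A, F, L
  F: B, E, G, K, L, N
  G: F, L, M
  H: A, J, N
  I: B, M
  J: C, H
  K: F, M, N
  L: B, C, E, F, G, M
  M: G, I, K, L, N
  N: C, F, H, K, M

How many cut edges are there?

The edges on the cycle L-C-D-A-E-L are not bridges since each lies on that cycle.
Every edge lies on some cycle, so there are no bridges.

0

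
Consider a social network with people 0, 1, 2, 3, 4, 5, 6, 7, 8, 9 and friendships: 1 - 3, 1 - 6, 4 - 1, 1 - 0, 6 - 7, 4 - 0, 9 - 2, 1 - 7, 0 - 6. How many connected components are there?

4

8 is isolated — a component by itself.
5 is isolated — a component by itself.
Starting from 2 we can reach 2, 9. That is one component of size 2.
Starting from 0 we can reach 0, 1, 3, 4, 6, 7. That is one component of size 6.
Total: 4 components.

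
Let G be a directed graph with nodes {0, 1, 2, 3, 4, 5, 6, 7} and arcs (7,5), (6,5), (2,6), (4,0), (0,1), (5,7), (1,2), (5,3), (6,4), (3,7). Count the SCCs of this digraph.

2

{0, 1, 2, 4, 6} are all mutually reachable — one SCC of size 5.
{3, 5, 7} are all mutually reachable — one SCC of size 3.
That gives 2 strongly connected components.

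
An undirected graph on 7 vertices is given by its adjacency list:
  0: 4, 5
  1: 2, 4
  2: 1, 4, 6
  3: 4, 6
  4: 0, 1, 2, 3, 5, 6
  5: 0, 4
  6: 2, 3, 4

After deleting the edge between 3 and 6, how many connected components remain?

3 and 6 are still connected via 3-4-6, so the component count stays at 1.

1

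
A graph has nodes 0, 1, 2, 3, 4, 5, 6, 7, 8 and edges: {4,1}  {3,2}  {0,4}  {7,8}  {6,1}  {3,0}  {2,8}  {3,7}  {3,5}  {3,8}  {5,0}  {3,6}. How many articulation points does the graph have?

Removing 3 increases the component count from 1 to 2, so 3 is a cut vertex.
By contrast removing 1 leaves 1 component; it is not a cut vertex. No other vertex is a cut vertex either.

1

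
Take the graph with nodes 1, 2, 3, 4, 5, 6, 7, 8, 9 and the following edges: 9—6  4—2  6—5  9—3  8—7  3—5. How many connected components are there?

4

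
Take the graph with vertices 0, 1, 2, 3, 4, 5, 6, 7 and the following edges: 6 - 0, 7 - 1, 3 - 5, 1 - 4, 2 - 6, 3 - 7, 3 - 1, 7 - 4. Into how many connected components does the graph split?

Starting from 0 we can reach 0, 2, 6. That is one component of size 3.
Starting from 1 we can reach 1, 3, 4, 5, 7. That is one component of size 5.
Total: 2 components.

2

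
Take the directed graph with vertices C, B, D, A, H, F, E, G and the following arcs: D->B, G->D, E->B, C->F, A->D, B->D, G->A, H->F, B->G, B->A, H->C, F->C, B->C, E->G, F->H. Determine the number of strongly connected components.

3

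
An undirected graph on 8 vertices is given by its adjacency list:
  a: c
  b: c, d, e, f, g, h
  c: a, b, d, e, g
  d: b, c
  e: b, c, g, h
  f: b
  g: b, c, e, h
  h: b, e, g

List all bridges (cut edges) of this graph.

The edges on the cycle c-b-d-c are not bridges since each lies on that cycle.
But removing b-f disconnects b from f; removing c-a disconnects c from a — these are bridges.

a-c, b-f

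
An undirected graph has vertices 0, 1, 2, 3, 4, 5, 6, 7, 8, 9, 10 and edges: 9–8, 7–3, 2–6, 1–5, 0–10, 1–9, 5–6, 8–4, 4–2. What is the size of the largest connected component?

7

Starting from 3 we can reach 3, 7. That is one component of size 2.
Starting from 0 we can reach 0, 10. That is one component of size 2.
Starting from 1 we can reach 1, 2, 4, 5, 6, 8, 9. That is one component of size 7.
The largest has 7 vertices.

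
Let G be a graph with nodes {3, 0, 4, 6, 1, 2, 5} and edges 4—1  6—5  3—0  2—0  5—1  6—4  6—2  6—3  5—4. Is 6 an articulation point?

Yes

Deleting 6 raises the number of components from 1 to 2, so 6 is a cut vertex.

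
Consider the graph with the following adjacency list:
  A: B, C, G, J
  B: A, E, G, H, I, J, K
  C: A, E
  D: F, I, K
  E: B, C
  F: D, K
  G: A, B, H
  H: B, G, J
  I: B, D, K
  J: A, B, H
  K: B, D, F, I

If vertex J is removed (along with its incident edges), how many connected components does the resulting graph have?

1

With J gone, the remaining components are: {A, B, C, D, E, F, G, H, I, K}.
That is 1 component.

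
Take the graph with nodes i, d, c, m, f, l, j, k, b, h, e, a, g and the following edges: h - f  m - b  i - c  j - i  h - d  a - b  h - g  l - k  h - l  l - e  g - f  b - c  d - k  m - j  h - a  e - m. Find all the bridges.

none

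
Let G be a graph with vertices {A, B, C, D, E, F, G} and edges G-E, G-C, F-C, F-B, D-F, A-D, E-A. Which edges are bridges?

B-F

The edges on the cycle G-E-A-D-F-C-G are not bridges since each lies on that cycle.
But removing F-B disconnects F from B — this is a bridge.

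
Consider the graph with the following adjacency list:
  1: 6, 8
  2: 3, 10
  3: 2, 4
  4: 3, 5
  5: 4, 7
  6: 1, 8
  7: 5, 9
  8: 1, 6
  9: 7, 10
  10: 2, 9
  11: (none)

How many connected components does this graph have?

3

11 is isolated — a component by itself.
Starting from 1 we can reach 1, 6, 8. That is one component of size 3.
Starting from 2 we can reach 2, 3, 4, 5, 7, 9, 10. That is one component of size 7.
Total: 3 components.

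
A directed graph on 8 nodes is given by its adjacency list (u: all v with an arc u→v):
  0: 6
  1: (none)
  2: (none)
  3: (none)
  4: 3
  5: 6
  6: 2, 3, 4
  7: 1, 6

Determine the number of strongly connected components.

8

{3} is an SCC by itself.
{5} is an SCC by itself.
{6} is an SCC by itself.
{2} is an SCC by itself.
{1} is an SCC by itself.
(and 3 more singleton SCCs)
That gives 8 strongly connected components.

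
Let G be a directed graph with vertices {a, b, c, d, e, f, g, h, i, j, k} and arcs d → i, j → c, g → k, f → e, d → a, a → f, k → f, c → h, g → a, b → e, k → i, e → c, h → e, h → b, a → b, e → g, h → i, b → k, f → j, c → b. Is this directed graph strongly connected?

No

There is no directed path from c to d, so the graph is not strongly connected.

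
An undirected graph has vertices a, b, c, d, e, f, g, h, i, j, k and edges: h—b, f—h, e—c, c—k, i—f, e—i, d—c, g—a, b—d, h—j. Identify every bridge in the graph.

The edges on the cycle e-i-f-h-b-d-c-e are not bridges since each lies on that cycle.
But removing k—c disconnects k from c; removing g—a disconnects g from a; removing h—j disconnects h from j — these are bridges.

a-g, c-k, h-j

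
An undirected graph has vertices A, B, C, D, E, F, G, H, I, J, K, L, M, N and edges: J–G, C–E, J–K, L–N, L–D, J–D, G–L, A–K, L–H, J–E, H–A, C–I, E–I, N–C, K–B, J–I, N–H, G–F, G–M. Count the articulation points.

Removing G increases the component count from 1 to 3, so G is a cut vertex.
Removing K increases the component count from 1 to 2, so K is a cut vertex.
By contrast removing M leaves 1 component; it is not a cut vertex. No other vertex is a cut vertex either.

2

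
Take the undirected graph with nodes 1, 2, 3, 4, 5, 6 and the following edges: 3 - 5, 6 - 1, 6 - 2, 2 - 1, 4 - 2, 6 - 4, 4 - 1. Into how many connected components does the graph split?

2

Starting from 3 we can reach 3, 5. That is one component of size 2.
Starting from 1 we can reach 1, 2, 4, 6. That is one component of size 4.
Total: 2 components.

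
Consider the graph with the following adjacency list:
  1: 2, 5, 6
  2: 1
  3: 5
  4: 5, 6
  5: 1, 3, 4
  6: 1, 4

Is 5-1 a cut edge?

No

After removing 5-1, the path 5-4-6-1 still connects them, so the edge is not a bridge.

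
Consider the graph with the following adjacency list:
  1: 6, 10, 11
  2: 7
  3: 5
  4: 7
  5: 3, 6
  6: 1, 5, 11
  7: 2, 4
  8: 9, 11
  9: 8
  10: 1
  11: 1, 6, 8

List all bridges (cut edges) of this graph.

The edges on the cycle 6-11-1-6 are not bridges since each lies on that cycle.
But removing 11-8 disconnects 11 from 8; removing 7-4 disconnects 7 from 4; removing 6-5 disconnects 6 from 5; removing 2-7 disconnects 2 from 7 — these are bridges.
In total 7 edges are bridges.

1-10, 11-8, 2-7, 3-5, 4-7, 5-6, 8-9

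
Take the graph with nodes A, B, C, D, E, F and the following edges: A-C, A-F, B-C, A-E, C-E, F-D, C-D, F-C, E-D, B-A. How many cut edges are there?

The edges on the cycle B-A-F-D-E-C-B are not bridges since each lies on that cycle.
Every edge lies on some cycle, so there are no bridges.

0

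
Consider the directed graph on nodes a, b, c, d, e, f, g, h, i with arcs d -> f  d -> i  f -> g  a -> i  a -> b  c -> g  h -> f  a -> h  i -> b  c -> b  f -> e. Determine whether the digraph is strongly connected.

No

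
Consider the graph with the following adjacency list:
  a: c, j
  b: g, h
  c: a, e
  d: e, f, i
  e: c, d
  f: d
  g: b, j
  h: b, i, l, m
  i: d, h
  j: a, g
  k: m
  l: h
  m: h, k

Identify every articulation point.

d, h, m

Removing d increases the component count from 1 to 2, so d is a cut vertex.
Removing h increases the component count from 1 to 3, so h is a cut vertex.
Removing m increases the component count from 1 to 2, so m is a cut vertex.
By contrast removing a leaves 1 component; it is not a cut vertex. No other vertex is a cut vertex either.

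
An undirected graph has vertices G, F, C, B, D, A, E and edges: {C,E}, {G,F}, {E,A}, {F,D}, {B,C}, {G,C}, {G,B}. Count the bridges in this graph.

The edges on the cycle G-B-C-G are not bridges since each lies on that cycle.
But removing C - E disconnects C from E; removing E - A disconnects E from A; removing F - D disconnects F from D; removing G - F disconnects G from F — these are bridges.
That makes 4 bridges.

4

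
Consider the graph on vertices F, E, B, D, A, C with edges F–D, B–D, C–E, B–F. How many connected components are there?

3

A is isolated — a component by itself.
Starting from C we can reach C, E. That is one component of size 2.
Starting from B we can reach B, D, F. That is one component of size 3.
Total: 3 components.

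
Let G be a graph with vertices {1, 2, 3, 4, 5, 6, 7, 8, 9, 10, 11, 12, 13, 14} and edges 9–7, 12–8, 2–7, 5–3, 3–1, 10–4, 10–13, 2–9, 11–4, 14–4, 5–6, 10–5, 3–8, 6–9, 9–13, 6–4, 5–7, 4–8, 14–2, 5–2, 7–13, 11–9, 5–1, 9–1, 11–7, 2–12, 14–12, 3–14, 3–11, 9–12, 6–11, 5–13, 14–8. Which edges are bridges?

none

The edges on the cycle 5-6-9-2-14-3-5 are not bridges since each lies on that cycle.
Every edge lies on some cycle, so there are no bridges.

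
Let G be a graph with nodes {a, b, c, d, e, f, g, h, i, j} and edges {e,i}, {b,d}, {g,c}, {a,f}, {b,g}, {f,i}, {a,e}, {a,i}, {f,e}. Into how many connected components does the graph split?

4

j is isolated — a component by itself.
h is isolated — a component by itself.
Starting from b we can reach b, c, d, g. That is one component of size 4.
Starting from a we can reach a, e, f, i. That is one component of size 4.
Total: 4 components.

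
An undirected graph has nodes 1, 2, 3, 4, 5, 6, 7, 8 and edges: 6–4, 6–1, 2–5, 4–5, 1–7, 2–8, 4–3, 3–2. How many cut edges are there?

4

The edges on the cycle 4-3-2-5-4 are not bridges since each lies on that cycle.
But removing 6–1 disconnects 6 from 1; removing 7–1 disconnects 7 from 1; removing 8–2 disconnects 8 from 2; removing 6–4 disconnects 6 from 4 — these are bridges.
That makes 4 bridges.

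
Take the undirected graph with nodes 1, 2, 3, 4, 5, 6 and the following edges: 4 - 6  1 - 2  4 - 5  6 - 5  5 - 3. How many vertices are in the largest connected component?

Starting from 1 we can reach 1, 2. That is one component of size 2.
Starting from 3 we can reach 3, 4, 5, 6. That is one component of size 4.
The largest has 4 vertices.

4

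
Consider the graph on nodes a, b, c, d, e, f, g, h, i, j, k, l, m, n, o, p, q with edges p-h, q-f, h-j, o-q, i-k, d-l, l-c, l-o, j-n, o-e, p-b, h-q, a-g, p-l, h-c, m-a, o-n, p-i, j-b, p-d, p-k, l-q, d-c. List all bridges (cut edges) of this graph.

a-g, a-m, e-o, f-q

The edges on the cycle p-i-k-p are not bridges since each lies on that cycle.
But removing m-a disconnects m from a; removing o-e disconnects o from e; removing f-q disconnects f from q; removing g-a disconnects g from a — these are bridges.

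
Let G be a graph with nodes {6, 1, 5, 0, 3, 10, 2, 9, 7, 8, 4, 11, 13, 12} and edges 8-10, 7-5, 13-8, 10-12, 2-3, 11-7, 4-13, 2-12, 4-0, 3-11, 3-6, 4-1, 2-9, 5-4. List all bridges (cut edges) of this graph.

The edges on the cycle 2-3-11-7-5-4-13-8-10-12-2 are not bridges since each lies on that cycle.
But removing 1-4 disconnects 1 from 4; removing 3-6 disconnects 3 from 6; removing 2-9 disconnects 2 from 9; removing 0-4 disconnects 0 from 4 — these are bridges.

0-4, 1-4, 2-9, 3-6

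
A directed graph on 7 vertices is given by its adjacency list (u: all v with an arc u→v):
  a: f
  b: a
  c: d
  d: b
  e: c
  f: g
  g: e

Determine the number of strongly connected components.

1

{a, b, c, d, e, f, g} are all mutually reachable — one SCC of size 7.
That gives 1 strongly connected component.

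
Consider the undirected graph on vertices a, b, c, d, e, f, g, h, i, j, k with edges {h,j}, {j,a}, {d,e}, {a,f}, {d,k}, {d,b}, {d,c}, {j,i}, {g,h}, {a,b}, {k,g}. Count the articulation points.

Removing a increases the component count from 1 to 2, so a is a cut vertex.
Removing d increases the component count from 1 to 3, so d is a cut vertex.
Removing j increases the component count from 1 to 2, so j is a cut vertex.
By contrast removing g leaves 1 component; it is not a cut vertex. No other vertex is a cut vertex either.

3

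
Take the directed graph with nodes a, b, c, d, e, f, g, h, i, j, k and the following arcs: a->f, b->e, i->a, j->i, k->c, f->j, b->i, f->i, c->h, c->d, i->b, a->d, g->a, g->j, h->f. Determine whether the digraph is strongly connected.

No

There is no directed path from g to h, so the graph is not strongly connected.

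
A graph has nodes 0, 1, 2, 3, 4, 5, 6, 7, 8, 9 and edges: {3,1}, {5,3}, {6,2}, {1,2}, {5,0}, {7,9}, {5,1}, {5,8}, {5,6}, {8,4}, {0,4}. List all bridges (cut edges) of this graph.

The edges on the cycle 5-3-1-5 are not bridges since each lies on that cycle.
But removing 7 - 9 disconnects 7 from 9 — this is a bridge.

7-9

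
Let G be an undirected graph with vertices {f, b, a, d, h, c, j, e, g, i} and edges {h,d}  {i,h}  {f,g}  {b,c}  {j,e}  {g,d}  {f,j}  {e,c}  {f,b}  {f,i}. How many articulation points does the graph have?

1

Removing f increases the component count from 2 to 3, so f is a cut vertex.
By contrast removing e leaves 2 components; it is not a cut vertex. No other vertex is a cut vertex either.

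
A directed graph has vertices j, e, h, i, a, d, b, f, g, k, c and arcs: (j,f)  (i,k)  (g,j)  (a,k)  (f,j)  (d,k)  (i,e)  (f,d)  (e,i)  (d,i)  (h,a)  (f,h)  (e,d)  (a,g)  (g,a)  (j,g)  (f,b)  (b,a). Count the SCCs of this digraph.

4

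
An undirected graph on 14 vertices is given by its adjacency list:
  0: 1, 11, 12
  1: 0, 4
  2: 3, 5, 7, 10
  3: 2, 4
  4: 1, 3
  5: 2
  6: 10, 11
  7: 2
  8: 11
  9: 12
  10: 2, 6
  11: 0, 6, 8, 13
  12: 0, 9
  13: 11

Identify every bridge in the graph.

0-12, 11-13, 11-8, 12-9, 2-5, 2-7

The edges on the cycle 1-0-11-6-10-2-3-4-1 are not bridges since each lies on that cycle.
But removing 12-9 disconnects 12 from 9; removing 11-8 disconnects 11 from 8; removing 11-13 disconnects 11 from 13; removing 12-0 disconnects 12 from 0 — these are bridges.
In total 6 edges are bridges.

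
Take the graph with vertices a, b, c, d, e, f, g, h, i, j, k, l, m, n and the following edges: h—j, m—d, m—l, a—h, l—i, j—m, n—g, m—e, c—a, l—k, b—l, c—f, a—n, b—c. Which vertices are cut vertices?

a, c, l, m, n

Removing a increases the component count from 1 to 2, so a is a cut vertex.
Removing c increases the component count from 1 to 2, so c is a cut vertex.
Removing l increases the component count from 1 to 3, so l is a cut vertex.
Likewise m, n are cut vertices.
By contrast removing b leaves 1 component; it is not a cut vertex. No other vertex is a cut vertex either.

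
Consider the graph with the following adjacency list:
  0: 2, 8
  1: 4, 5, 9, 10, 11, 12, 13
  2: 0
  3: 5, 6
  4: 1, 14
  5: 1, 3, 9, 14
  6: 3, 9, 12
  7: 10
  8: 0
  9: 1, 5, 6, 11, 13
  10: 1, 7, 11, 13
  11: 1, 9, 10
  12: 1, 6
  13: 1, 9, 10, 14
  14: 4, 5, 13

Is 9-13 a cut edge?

No

After removing 9-13, the path 9-1-13 still connects them, so the edge is not a bridge.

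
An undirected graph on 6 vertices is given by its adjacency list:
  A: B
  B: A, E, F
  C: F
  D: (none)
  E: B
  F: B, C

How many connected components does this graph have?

D is isolated — a component by itself.
Starting from A we can reach A, B, C, E, F. That is one component of size 5.
Total: 2 components.

2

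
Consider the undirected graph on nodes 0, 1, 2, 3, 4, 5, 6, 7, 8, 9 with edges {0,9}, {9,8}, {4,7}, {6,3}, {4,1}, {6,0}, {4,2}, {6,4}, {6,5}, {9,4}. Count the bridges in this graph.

The edges on the cycle 6-0-9-4-6 are not bridges since each lies on that cycle.
But removing 6–5 disconnects 6 from 5; removing 4–2 disconnects 4 from 2; removing 1–4 disconnects 1 from 4; removing 9–8 disconnects 9 from 8 — these are bridges.
In total 6 edges are bridges.

6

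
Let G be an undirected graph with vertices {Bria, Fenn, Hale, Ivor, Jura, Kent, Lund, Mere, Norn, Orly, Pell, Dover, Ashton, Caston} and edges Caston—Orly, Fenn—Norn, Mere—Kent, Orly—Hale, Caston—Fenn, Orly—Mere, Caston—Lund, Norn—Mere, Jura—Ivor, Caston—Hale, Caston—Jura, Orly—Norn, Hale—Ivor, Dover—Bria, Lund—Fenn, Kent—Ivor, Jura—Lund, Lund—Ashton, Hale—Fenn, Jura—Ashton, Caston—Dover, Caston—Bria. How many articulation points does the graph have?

Removing Caston increases the component count from 2 to 3, so Caston is a cut vertex.
By contrast removing Dover leaves 2 components; it is not a cut vertex. No other vertex is a cut vertex either.

1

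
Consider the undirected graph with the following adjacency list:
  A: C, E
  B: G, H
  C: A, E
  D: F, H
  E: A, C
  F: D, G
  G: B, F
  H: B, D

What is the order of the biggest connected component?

Starting from A we can reach A, C, E. That is one component of size 3.
Starting from B we can reach B, D, F, G, H. That is one component of size 5.
The largest has 5 vertices.

5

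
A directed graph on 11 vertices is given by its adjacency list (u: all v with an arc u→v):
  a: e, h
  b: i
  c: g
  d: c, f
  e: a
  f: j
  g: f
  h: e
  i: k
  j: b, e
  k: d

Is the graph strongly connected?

No

There is no directed path from h to d, so the graph is not strongly connected.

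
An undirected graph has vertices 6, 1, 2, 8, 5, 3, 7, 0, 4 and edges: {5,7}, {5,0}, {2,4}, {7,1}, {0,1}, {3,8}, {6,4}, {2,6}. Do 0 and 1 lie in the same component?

Yes

From 0 we can reach 0, 1, 5, 7, which includes 1.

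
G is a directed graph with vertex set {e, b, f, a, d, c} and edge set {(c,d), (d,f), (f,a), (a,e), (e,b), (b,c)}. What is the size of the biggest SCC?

6

{a, b, c, d, e, f} are all mutually reachable — one SCC of size 6.
The largest has 6 vertices.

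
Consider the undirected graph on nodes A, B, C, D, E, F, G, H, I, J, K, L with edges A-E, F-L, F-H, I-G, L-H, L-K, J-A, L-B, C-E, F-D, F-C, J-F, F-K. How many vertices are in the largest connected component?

Starting from G we can reach G, I. That is one component of size 2.
Starting from A we can reach A, B, C, D, E, F, H, J, K, L. That is one component of size 10.
The largest has 10 vertices.

10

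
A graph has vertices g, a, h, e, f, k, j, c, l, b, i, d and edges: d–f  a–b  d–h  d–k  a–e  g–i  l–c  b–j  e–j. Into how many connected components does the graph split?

Starting from c we can reach c, l. That is one component of size 2.
Starting from g we can reach g, i. That is one component of size 2.
Starting from d we can reach d, f, h, k. That is one component of size 4.
Starting from a we can reach a, b, e, j. That is one component of size 4.
Total: 4 components.

4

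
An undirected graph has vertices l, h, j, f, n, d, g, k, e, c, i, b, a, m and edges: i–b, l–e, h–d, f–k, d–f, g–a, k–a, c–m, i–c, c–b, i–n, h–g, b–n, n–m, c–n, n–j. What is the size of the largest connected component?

Starting from e we can reach e, l. That is one component of size 2.
Starting from a we can reach a, d, f, g, h, k. That is one component of size 6.
Starting from b we can reach b, c, i, j, m, n. That is one component of size 6.
The largest has 6 vertices.

6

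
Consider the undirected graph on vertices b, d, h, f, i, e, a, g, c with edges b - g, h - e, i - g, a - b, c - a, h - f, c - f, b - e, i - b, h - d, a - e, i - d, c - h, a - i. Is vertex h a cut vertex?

Deleting h leaves 1 component (was 1) (its neighbors c, d, e, f remain connected to each other), so h is not a cut vertex.

No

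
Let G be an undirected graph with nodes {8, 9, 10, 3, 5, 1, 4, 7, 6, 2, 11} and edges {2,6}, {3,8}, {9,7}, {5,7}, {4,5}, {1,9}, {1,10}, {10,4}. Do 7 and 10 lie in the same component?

Yes

From 7 we can reach 1, 4, 5, 7, 9, 10, which includes 10.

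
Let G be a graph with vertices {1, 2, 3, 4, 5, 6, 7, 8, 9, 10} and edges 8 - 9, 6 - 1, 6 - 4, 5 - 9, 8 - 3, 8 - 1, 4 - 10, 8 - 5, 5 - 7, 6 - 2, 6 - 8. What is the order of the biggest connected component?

10

Starting from 1 we can reach 1, 2, 3, 4, 5, 6, 7, 8, 9, 10. That is one component of size 10.
The largest has 10 vertices.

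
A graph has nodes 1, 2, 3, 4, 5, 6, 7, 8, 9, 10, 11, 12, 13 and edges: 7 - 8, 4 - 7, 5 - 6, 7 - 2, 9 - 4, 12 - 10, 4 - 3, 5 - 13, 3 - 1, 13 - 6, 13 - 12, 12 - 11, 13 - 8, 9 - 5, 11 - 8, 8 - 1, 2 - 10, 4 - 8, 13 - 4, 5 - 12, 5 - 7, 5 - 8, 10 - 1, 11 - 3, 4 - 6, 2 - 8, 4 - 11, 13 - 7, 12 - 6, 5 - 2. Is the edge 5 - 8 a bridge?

After removing 5 - 8, the path 5-13-8 still connects them, so the edge is not a bridge.

No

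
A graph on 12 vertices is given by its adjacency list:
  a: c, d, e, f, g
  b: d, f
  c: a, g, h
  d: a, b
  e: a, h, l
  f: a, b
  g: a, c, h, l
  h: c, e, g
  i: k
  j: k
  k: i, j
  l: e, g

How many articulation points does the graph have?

Removing a increases the component count from 2 to 3, so a is a cut vertex.
Removing k increases the component count from 2 to 3, so k is a cut vertex.
By contrast removing i leaves 2 components; it is not a cut vertex. No other vertex is a cut vertex either.

2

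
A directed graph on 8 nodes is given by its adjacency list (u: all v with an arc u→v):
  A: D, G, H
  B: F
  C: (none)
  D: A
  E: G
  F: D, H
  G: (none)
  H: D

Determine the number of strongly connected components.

{A, D, H} are all mutually reachable — one SCC of size 3.
{B} is an SCC by itself.
{F} is an SCC by itself.
{C} is an SCC by itself.
{E} is an SCC by itself.
(and 1 more singleton SCC)
That gives 6 strongly connected components.

6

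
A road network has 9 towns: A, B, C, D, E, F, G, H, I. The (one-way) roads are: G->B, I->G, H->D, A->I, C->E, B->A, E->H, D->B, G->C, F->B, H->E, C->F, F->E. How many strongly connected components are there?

1

{A, B, C, D, E, F, G, H, I} are all mutually reachable — one SCC of size 9.
That gives 1 strongly connected component.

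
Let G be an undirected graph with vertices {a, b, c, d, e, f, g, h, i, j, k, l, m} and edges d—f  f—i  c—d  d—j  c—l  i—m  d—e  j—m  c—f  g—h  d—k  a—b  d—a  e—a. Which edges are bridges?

a-b, c-l, d-k, g-h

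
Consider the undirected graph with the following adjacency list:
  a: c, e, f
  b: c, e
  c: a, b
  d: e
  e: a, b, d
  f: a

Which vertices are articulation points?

Removing a increases the component count from 1 to 2, so a is a cut vertex.
Removing e increases the component count from 1 to 2, so e is a cut vertex.
By contrast removing f leaves 1 component; it is not a cut vertex. No other vertex is a cut vertex either.

a, e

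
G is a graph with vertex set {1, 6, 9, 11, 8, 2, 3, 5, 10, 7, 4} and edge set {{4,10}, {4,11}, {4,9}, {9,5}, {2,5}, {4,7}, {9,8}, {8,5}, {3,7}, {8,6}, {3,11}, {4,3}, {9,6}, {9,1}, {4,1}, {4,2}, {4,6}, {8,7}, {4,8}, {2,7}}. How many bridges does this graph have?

1

The edges on the cycle 4-3-11-4 are not bridges since each lies on that cycle.
But removing 10 - 4 disconnects 10 from 4 — this is a bridge.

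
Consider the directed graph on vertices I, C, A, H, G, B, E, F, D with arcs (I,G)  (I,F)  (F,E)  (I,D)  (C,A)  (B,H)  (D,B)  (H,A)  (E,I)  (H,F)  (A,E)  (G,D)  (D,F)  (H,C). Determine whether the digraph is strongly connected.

From B we can reach every vertex (A, B, C, D, E, F, G, H, I), and every vertex can reach B (A, B, C, D, E, F, G, H, I). So the whole graph is one strongly connected component.

Yes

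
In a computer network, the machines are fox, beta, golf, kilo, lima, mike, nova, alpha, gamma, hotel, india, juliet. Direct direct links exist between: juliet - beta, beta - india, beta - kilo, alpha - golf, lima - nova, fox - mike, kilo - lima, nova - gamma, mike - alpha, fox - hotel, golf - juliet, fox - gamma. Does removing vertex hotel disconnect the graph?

Deleting hotel leaves 1 component (was 1), so hotel is not a cut vertex.

No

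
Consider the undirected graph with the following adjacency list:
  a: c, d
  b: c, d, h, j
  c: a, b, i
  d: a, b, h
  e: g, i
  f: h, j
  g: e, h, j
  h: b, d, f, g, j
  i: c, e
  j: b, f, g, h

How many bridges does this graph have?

0

The edges on the cycle h-j-f-h are not bridges since each lies on that cycle.
Every edge lies on some cycle, so there are no bridges.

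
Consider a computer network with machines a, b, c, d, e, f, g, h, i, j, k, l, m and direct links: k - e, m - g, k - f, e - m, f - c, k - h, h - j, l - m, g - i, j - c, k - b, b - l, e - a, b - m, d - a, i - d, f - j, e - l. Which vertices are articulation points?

k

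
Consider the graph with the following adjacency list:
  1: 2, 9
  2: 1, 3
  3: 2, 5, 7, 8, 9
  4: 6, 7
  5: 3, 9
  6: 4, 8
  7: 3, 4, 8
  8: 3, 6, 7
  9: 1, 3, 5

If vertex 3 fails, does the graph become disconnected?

Yes

Deleting 3 raises the number of components from 1 to 2, so 3 is a cut vertex.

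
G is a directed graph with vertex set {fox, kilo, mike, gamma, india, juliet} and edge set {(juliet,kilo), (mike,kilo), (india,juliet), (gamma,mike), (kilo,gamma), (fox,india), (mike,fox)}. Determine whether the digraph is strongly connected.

From juliet we can reach every vertex (fox, kilo, mike, gamma, india, juliet), and every vertex can reach juliet (fox, kilo, mike, gamma, india, juliet). So the whole graph is one strongly connected component.

Yes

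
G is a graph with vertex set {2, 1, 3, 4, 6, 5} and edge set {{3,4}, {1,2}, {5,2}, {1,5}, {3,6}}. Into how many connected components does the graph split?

Starting from 3 we can reach 3, 4, 6. That is one component of size 3.
Starting from 1 we can reach 1, 2, 5. That is one component of size 3.
Total: 2 components.

2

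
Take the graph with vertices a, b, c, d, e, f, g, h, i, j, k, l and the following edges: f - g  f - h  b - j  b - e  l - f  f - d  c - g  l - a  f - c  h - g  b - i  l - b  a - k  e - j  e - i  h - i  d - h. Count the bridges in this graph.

2

The edges on the cycle b-e-j-b are not bridges since each lies on that cycle.
But removing l - a disconnects l from a; removing a - k disconnects a from k — these are bridges.
That makes 2 bridges.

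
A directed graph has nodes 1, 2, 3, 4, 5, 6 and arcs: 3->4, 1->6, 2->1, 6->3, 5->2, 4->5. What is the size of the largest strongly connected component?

6

{1, 2, 3, 4, 5, 6} are all mutually reachable — one SCC of size 6.
The largest has 6 vertices.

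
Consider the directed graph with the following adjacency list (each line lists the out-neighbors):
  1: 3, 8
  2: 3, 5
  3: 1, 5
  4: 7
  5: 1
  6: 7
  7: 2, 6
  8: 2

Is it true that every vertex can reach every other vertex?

No

There is no directed path from 7 to 4, so the graph is not strongly connected.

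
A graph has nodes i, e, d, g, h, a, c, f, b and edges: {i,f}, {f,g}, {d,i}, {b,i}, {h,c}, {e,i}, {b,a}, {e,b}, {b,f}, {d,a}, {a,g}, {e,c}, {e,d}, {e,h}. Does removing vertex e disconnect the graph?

Deleting e raises the number of components from 1 to 2, so e is a cut vertex.

Yes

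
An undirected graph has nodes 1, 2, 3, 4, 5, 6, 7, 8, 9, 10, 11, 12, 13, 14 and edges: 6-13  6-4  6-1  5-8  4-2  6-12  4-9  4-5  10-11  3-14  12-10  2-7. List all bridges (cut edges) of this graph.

1-6, 10-11, 10-12, 12-6, 13-6, 14-3, 2-4, 2-7, 4-5, 4-6, 4-9, 5-8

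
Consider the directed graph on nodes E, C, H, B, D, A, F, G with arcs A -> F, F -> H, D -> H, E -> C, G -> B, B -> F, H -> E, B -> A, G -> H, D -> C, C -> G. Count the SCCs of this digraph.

2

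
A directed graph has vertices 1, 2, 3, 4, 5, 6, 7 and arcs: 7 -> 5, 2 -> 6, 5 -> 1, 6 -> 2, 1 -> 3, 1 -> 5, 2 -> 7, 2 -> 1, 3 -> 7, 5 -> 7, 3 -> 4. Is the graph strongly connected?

No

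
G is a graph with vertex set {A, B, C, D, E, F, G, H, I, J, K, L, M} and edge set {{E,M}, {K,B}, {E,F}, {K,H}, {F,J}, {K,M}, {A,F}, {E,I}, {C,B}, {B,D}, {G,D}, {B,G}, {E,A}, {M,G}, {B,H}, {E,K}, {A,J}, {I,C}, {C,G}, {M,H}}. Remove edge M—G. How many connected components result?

2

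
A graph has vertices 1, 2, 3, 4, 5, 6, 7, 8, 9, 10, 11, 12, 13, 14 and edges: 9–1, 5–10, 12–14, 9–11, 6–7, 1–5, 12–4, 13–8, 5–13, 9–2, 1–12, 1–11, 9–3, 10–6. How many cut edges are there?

11

The edges on the cycle 9-1-11-9 are not bridges since each lies on that cycle.
But removing 10–5 disconnects 10 from 5; removing 1–5 disconnects 1 from 5; removing 5–13 disconnects 5 from 13; removing 6–7 disconnects 6 from 7 — these are bridges.
In total 11 edges are bridges.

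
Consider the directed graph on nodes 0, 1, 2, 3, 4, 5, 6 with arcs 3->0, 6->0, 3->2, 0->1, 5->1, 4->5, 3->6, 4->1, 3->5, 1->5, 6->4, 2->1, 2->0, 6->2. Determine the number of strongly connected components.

6

{1, 5} are all mutually reachable — one SCC of size 2.
{4} is an SCC by itself.
{0} is an SCC by itself.
{3} is an SCC by itself.
{2} is an SCC by itself.
(and 1 more singleton SCC)
That gives 6 strongly connected components.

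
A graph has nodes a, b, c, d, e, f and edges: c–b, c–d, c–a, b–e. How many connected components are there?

f is isolated — a component by itself.
Starting from a we can reach a, b, c, d, e. That is one component of size 5.
Total: 2 components.

2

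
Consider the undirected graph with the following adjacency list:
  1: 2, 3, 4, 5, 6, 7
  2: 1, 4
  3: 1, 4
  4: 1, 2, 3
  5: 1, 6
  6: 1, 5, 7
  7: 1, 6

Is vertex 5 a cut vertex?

No

Deleting 5 leaves 1 component (was 1) (its neighbors 1, 6 remain connected to each other), so 5 is not a cut vertex.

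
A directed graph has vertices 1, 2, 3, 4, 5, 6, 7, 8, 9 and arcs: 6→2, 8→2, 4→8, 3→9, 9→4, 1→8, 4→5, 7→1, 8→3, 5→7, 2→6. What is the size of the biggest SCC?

{1, 3, 4, 5, 7, 8, 9} are all mutually reachable — one SCC of size 7.
{2, 6} are all mutually reachable — one SCC of size 2.
The largest has 7 vertices.

7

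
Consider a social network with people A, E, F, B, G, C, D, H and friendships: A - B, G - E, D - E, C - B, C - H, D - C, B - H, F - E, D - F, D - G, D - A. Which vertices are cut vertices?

Removing D increases the component count from 1 to 2, so D is a cut vertex.
By contrast removing B leaves 1 component; it is not a cut vertex. No other vertex is a cut vertex either.

D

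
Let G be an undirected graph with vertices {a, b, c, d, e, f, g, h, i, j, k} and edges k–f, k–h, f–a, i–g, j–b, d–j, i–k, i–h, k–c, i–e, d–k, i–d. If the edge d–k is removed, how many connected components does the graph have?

1

d and k are still connected via d-i-k, so the component count stays at 1.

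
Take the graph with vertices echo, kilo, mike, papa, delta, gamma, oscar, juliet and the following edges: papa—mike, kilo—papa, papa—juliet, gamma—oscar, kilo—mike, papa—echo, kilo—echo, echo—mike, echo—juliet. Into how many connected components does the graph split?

3

delta is isolated — a component by itself.
Starting from gamma we can reach gamma, oscar. That is one component of size 2.
Starting from echo we can reach echo, kilo, mike, papa, juliet. That is one component of size 5.
Total: 3 components.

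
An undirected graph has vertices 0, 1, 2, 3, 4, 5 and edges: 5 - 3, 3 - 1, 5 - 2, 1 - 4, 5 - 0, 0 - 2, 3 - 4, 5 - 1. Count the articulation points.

Removing 5 increases the component count from 1 to 2, so 5 is a cut vertex.
By contrast removing 0 leaves 1 component; it is not a cut vertex. No other vertex is a cut vertex either.

1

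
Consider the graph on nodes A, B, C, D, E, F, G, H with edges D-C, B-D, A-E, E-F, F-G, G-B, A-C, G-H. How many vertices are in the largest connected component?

8

Starting from A we can reach A, B, C, D, E, F, G, H. That is one component of size 8.
The largest has 8 vertices.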